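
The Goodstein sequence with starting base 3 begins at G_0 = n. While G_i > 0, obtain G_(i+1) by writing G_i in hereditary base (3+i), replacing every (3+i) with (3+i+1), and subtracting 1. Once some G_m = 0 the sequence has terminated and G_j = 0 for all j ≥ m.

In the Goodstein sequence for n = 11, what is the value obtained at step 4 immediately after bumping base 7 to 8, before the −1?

44

[0] 11 ≡ 3^2 + 2 (base 3). Lift 4: 18. −1: 17.
[1] 17 ≡ 4^2 + 1 (base 4). Lift 5: 26. −1: 25.
[2] 25 ≡ 5^2 (base 5). Lift 6: 36. −1: 35.
[3] 35 ≡ 5·6 + 5 (base 6). Lift 7: 40. −1: 39.
[4] 39 ≡ 5·7 + 4 (base 7). Lift 8: 44. −1: 43.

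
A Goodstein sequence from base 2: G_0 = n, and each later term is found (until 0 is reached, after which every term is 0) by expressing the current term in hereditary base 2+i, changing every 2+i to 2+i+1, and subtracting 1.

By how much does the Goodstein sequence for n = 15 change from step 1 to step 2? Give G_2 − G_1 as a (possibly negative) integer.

G_0 = 15. HB_2(15) = 2^(2 + 1) + 2^2 + 2 + 1. Bump = 112. G_1 = 111.
G_1 = 111. HB_3(111) = 3^(3 + 1) + 3^3 + 3. Bump = 1284. G_2 = 1283.

1172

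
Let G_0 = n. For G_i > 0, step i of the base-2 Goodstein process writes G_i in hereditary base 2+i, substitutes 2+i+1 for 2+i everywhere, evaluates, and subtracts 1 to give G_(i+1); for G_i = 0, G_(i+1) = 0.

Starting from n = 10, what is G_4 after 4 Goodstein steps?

279935

step 0: 10 = 2^(2 + 1) + 2; sub 3 for 2: 3^(3 + 1) + 3; = 84; G_1 = 84−1 = 83
step 1: 83 = 3^(3 + 1) + 2; sub 4 for 3: 4^(4 + 1) + 2; = 1026; G_2 = 1026−1 = 1025
step 2: 1025 = 4^(4 + 1) + 1; sub 5 for 4: 5^(5 + 1) + 1; = 15626; G_3 = 15626−1 = 15625
step 3: 15625 = 5^(5 + 1); sub 6 for 5: 6^(6 + 1); = 279936; G_4 = 279936−1 = 279935
step 4: 279935 = 5·6^6 + 5·6^5 + 5·6^4 + 5·6^3 + 5·6^2 + 5·6 + 5; sub 7 for 6: 5·7^7 + 5·7^5 + 5·7^4 + 5·7^3 + 5·7^2 + 5·7 + 5; = 4215755; G_5 = 4215755−1 = 4215754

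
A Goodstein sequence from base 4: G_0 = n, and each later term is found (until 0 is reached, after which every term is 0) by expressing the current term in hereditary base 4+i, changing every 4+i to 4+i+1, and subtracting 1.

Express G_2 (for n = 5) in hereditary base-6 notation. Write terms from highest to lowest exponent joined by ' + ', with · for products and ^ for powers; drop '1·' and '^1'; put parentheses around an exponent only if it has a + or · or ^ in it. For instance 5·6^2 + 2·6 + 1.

G_0 = 5. HB_4(5) = 4 + 1. Bump = 6. G_1 = 5.
G_1 = 5. HB_5(5) = 5. Bump = 6. G_2 = 5.
G_2 = 5. HB_6(5) = 5. Bump = 5. G_3 = 4.

5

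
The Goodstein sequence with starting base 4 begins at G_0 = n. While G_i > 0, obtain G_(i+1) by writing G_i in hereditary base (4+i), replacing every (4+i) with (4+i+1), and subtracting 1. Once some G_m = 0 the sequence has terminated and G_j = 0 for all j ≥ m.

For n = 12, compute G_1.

G_0 = 12. HB_4(12) = 3·4. Bump = 15. G_1 = 14.
G_1 = 14. HB_5(14) = 2·5 + 4. Bump = 16. G_2 = 15.

14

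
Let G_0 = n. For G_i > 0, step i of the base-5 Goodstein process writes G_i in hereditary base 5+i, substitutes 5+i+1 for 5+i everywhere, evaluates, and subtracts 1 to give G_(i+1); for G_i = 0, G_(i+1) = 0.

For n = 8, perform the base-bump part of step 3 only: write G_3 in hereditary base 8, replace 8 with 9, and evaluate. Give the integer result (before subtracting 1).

9

(0) 8|_5 = 5 + 3 ↦ 6 + 3|_6 = 9 ⇒ 8
(1) 8|_6 = 6 + 2 ↦ 7 + 2|_7 = 9 ⇒ 8
(2) 8|_7 = 7 + 1 ↦ 8 + 1|_8 = 9 ⇒ 8
(3) 8|_8 = 8 ↦ 9|_9 = 9 ⇒ 8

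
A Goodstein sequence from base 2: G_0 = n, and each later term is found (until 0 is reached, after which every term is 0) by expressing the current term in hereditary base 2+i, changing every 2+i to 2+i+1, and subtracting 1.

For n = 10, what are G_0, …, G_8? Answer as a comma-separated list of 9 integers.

i=0: 10 = 2^(2 + 1) + 2 (b=2); 2→3: 3^(3 + 1) + 3 = 84; 84−1 = 83
i=1: 83 = 3^(3 + 1) + 2 (b=3); 3→4: 4^(4 + 1) + 2 = 1026; 1026−1 = 1025
i=2: 1025 = 4^(4 + 1) + 1 (b=4); 4→5: 5^(5 + 1) + 1 = 15626; 15626−1 = 15625
i=3: 15625 = 5^(5 + 1) (b=5); 5→6: 6^(6 + 1) = 279936; 279936−1 = 279935
i=4: 279935 = 5·6^6 + 5·6^5 + 5·6^4 + 5·6^3 + 5·6^2 + 5·6 + 5 (b=6); 6→7: 5·7^7 + 5·7^5 + 5·7^4 + 5·7^3 + 5·7^2 + 5·7 + 5 = 4215755; 4215755−1 = 4215754
i=5: 4215754 = 5·7^7 + 5·7^5 + 5·7^4 + 5·7^3 + 5·7^2 + 5·7 + 4 (b=7); 7→8: 5·8^8 + 5·8^5 + 5·8^4 + 5·8^3 + 5·8^2 + 5·8 + 4 = 84073324; 84073324−1 = 84073323
i=6: 84073323 = 5·8^8 + 5·8^5 + 5·8^4 + 5·8^3 + 5·8^2 + 5·8 + 3 (b=8); 8→9: 5·9^9 + 5·9^5 + 5·9^4 + 5·9^3 + 5·9^2 + 5·9 + 3 = 1937434593; 1937434593−1 = 1937434592
i=7: 1937434592 = 5·9^9 + 5·9^5 + 5·9^4 + 5·9^3 + 5·9^2 + 5·9 + 2 (b=9); 9→10: 5·10^10 + 5·10^5 + 5·10^4 + 5·10^3 + 5·10^2 + 5·10 + 2 = 50000555552; 50000555552−1 = 50000555551

10, 83, 1025, 15625, 279935, 4215754, 84073323, 1937434592, 50000555551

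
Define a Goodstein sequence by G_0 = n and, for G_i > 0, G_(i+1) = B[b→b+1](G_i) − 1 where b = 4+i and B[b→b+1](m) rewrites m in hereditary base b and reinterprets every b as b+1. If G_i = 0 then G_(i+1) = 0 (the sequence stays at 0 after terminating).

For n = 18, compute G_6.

[0] 18 ≡ 4^2 + 2 (base 4). Lift 5: 27. −1: 26.
[1] 26 ≡ 5^2 + 1 (base 5). Lift 6: 37. −1: 36.
[2] 36 ≡ 6^2 (base 6). Lift 7: 49. −1: 48.
[3] 48 ≡ 6·7 + 6 (base 7). Lift 8: 54. −1: 53.
[4] 53 ≡ 6·8 + 5 (base 8). Lift 9: 59. −1: 58.
[5] 58 ≡ 6·9 + 4 (base 9). Lift 10: 64. −1: 63.
[6] 63 ≡ 6·10 + 3 (base 10). Lift 11: 69. −1: 68.

63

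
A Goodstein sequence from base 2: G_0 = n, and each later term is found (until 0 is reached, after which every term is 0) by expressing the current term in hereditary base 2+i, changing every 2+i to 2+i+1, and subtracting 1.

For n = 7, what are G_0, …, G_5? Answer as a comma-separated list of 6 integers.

base 2: 7 = 2^2 + 2 + 1; at 3: 3^3 + 3 + 1 = 31; next = 30
base 3: 30 = 3^3 + 3; at 4: 4^4 + 4 = 260; next = 259
base 4: 259 = 4^4 + 3; at 5: 5^5 + 3 = 3128; next = 3127
base 5: 3127 = 5^5 + 2; at 6: 6^6 + 2 = 46658; next = 46657
base 6: 46657 = 6^6 + 1; at 7: 7^7 + 1 = 823544; next = 823543

7, 30, 259, 3127, 46657, 823543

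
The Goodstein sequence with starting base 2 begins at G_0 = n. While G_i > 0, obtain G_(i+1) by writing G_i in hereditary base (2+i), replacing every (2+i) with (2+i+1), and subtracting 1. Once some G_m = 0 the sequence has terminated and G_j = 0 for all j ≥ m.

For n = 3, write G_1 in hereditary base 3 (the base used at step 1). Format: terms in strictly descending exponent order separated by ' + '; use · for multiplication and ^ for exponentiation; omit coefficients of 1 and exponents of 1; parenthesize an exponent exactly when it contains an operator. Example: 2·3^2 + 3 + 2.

3

3 —HB2→ 2 + 1 —bump→ 3 + 1 = 4 —(−1)→ 3
3 —HB3→ 3 —bump→ 4 = 4 —(−1)→ 3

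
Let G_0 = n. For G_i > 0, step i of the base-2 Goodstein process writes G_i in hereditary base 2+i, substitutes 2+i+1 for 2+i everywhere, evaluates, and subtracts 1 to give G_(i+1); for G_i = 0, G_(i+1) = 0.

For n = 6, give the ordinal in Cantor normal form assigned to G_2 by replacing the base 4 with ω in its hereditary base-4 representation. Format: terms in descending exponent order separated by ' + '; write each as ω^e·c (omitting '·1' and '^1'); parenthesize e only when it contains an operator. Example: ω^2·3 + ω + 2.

ω^ω + 1

G_0 = 6. HB_2(6) = 2^2 + 2. Bump = 30. G_1 = 29.
G_1 = 29. HB_3(29) = 3^3 + 2. Bump = 258. G_2 = 257.
G_2 = 257. HB_4(257) = 4^4 + 1. Bump = 3126. G_3 = 3125.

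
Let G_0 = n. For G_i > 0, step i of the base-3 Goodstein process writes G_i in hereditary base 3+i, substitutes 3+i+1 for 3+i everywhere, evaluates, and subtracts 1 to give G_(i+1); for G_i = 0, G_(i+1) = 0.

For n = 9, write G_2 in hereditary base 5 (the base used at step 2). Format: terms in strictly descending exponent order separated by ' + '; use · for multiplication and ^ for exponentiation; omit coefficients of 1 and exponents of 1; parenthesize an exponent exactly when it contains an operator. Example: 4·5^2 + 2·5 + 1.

3·5 + 2

9 —HB3→ 3^2 —bump→ 4^2 = 16 —(−1)→ 15
15 —HB4→ 3·4 + 3 —bump→ 3·5 + 3 = 18 —(−1)→ 17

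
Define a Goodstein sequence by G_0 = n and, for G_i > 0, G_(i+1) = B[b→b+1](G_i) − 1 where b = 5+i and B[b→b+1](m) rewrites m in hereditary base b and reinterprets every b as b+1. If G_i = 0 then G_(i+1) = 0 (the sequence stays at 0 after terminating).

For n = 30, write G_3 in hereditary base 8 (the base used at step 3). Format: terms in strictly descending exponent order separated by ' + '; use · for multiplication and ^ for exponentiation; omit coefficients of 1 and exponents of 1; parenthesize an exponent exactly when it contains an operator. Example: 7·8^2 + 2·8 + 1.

8^2 + 3

base 5: 30 = 5^2 + 5; at 6: 6^2 + 6 = 42; next = 41
base 6: 41 = 6^2 + 5; at 7: 7^2 + 5 = 54; next = 53
base 7: 53 = 7^2 + 4; at 8: 8^2 + 4 = 68; next = 67
base 8: 67 = 8^2 + 3; at 9: 9^2 + 3 = 84; next = 83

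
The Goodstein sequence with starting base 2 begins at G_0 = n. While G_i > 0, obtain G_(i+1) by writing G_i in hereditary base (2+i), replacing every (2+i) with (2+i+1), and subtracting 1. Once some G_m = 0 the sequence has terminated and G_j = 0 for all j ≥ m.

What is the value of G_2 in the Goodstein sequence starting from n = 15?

base 2: 15 = 2^(2 + 1) + 2^2 + 2 + 1; at 3: 3^(3 + 1) + 3^3 + 3 + 1 = 112; next = 111
base 3: 111 = 3^(3 + 1) + 3^3 + 3; at 4: 4^(4 + 1) + 4^4 + 4 = 1284; next = 1283
base 4: 1283 = 4^(4 + 1) + 4^4 + 3; at 5: 5^(5 + 1) + 5^5 + 3 = 18753; next = 18752

1283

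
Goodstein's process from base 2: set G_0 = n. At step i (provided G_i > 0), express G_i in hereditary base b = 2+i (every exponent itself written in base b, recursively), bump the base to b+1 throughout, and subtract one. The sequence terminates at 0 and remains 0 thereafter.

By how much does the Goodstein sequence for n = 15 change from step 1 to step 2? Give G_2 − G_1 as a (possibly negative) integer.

1172

i=0: 15 = 2^(2 + 1) + 2^2 + 2 + 1 (b=2); 2→3: 3^(3 + 1) + 3^3 + 3 + 1 = 112; 112−1 = 111
i=1: 111 = 3^(3 + 1) + 3^3 + 3 (b=3); 3→4: 4^(4 + 1) + 4^4 + 4 = 1284; 1284−1 = 1283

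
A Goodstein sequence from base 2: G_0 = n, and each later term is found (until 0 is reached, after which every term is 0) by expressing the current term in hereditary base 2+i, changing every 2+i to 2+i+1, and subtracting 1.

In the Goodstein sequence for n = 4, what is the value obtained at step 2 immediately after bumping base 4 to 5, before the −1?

61

(0) 4|_2 = 2^2 ↦ 3^3|_3 = 27 ⇒ 26
(1) 26|_3 = 2·3^2 + 2·3 + 2 ↦ 2·4^2 + 2·4 + 2|_4 = 42 ⇒ 41
(2) 41|_4 = 2·4^2 + 2·4 + 1 ↦ 2·5^2 + 2·5 + 1|_5 = 61 ⇒ 60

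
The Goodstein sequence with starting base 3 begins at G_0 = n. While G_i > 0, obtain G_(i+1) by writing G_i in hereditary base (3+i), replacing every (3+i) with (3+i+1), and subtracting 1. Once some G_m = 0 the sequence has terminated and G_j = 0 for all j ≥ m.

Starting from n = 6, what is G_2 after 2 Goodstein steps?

6 —HB3→ 2·3 —bump→ 2·4 = 8 —(−1)→ 7
7 —HB4→ 4 + 3 —bump→ 5 + 3 = 8 —(−1)→ 7
7 —HB5→ 5 + 2 —bump→ 6 + 2 = 8 —(−1)→ 7

7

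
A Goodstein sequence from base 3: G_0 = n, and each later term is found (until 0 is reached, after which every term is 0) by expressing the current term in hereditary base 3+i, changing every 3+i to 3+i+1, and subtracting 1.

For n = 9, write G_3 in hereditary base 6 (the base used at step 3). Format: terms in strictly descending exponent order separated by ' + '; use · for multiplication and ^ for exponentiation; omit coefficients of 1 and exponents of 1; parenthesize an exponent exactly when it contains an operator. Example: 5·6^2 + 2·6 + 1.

3·6 + 1

base 3: 9 = 3^2; at 4: 4^2 = 16; next = 15
base 4: 15 = 3·4 + 3; at 5: 3·5 + 3 = 18; next = 17
base 5: 17 = 3·5 + 2; at 6: 3·6 + 2 = 20; next = 19
base 6: 19 = 3·6 + 1; at 7: 3·7 + 1 = 22; next = 21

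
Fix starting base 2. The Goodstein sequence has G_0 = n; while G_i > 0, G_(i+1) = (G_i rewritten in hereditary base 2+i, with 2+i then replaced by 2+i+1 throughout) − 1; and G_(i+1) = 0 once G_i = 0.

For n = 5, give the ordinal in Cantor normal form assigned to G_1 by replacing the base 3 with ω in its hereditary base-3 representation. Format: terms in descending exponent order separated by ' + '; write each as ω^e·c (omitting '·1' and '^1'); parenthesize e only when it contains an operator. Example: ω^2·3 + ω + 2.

ω^ω

base 2: 5 = 2^2 + 1; at 3: 3^3 + 1 = 28; next = 27
base 3: 27 = 3^3; at 4: 4^4 = 256; next = 255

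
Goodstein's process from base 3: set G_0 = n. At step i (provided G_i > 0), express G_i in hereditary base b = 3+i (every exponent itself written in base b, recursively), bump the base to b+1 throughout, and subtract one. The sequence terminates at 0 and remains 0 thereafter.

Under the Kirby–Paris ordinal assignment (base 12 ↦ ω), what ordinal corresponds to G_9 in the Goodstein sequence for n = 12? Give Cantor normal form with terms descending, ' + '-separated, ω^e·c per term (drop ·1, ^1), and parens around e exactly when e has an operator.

(0) 12|_3 = 3^2 + 3 ↦ 4^2 + 4|_4 = 20 ⇒ 19
(1) 19|_4 = 4^2 + 3 ↦ 5^2 + 3|_5 = 28 ⇒ 27
(2) 27|_5 = 5^2 + 2 ↦ 6^2 + 2|_6 = 38 ⇒ 37
(3) 37|_6 = 6^2 + 1 ↦ 7^2 + 1|_7 = 50 ⇒ 49
(4) 49|_7 = 7^2 ↦ 8^2|_8 = 64 ⇒ 63
(5) 63|_8 = 7·8 + 7 ↦ 7·9 + 7|_9 = 70 ⇒ 69
(6) 69|_9 = 7·9 + 6 ↦ 7·10 + 6|_10 = 76 ⇒ 75
(7) 75|_10 = 7·10 + 5 ↦ 7·11 + 5|_11 = 82 ⇒ 81
(8) 81|_11 = 7·11 + 4 ↦ 7·12 + 4|_12 = 88 ⇒ 87

ω·7 + 3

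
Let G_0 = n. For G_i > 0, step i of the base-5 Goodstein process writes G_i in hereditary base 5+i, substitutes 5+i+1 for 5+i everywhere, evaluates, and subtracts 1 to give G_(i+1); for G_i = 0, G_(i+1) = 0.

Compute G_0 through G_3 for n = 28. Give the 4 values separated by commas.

base 5: 28 = 5^2 + 3; at 6: 6^2 + 3 = 39; next = 38
base 6: 38 = 6^2 + 2; at 7: 7^2 + 2 = 51; next = 50
base 7: 50 = 7^2 + 1; at 8: 8^2 + 1 = 65; next = 64

28, 38, 50, 64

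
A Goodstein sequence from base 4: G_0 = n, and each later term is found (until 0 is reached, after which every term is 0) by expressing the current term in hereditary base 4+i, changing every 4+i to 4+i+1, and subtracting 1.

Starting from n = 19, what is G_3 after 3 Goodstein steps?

[0] 19 ≡ 4^2 + 3 (base 4). Lift 5: 28. −1: 27.
[1] 27 ≡ 5^2 + 2 (base 5). Lift 6: 38. −1: 37.
[2] 37 ≡ 6^2 + 1 (base 6). Lift 7: 50. −1: 49.
[3] 49 ≡ 7^2 (base 7). Lift 8: 64. −1: 63.

49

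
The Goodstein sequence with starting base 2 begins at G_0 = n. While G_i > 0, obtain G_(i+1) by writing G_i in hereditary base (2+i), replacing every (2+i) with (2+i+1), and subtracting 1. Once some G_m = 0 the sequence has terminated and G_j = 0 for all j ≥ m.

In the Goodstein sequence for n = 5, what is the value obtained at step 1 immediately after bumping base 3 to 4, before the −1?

256

[0] 5 ≡ 2^2 + 1 (base 2). Lift 3: 28. −1: 27.
[1] 27 ≡ 3^3 (base 3). Lift 4: 256. −1: 255.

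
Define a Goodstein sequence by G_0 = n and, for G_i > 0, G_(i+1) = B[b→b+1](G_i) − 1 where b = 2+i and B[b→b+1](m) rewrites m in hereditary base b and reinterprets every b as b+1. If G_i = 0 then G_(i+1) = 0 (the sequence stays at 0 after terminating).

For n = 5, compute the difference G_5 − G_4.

[0] 5 ≡ 2^2 + 1 (base 2). Lift 3: 28. −1: 27.
[1] 27 ≡ 3^3 (base 3). Lift 4: 256. −1: 255.
[2] 255 ≡ 3·4^3 + 3·4^2 + 3·4 + 3 (base 4). Lift 5: 468. −1: 467.
[3] 467 ≡ 3·5^3 + 3·5^2 + 3·5 + 2 (base 5). Lift 6: 776. −1: 775.
[4] 775 ≡ 3·6^3 + 3·6^2 + 3·6 + 1 (base 6). Lift 7: 1198. −1: 1197.

422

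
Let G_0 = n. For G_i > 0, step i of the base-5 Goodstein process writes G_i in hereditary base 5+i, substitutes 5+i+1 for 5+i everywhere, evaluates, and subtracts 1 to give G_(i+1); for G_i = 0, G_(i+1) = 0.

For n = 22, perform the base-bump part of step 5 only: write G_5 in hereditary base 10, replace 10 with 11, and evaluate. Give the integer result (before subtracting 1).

22 —HB5→ 4·5 + 2 —bump→ 4·6 + 2 = 26 —(−1)→ 25
25 —HB6→ 4·6 + 1 —bump→ 4·7 + 1 = 29 —(−1)→ 28
28 —HB7→ 4·7 —bump→ 4·8 = 32 —(−1)→ 31
31 —HB8→ 3·8 + 7 —bump→ 3·9 + 7 = 34 —(−1)→ 33
33 —HB9→ 3·9 + 6 —bump→ 3·10 + 6 = 36 —(−1)→ 35
35 —HB10→ 3·10 + 5 —bump→ 3·11 + 5 = 38 —(−1)→ 37

38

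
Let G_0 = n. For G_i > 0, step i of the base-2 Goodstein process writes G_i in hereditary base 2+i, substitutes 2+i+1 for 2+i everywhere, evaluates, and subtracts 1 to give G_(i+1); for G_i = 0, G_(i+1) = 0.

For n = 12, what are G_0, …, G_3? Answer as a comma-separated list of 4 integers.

(0) 12|_2 = 2^(2 + 1) + 2^2 ↦ 3^(3 + 1) + 3^3|_3 = 108 ⇒ 107
(1) 107|_3 = 3^(3 + 1) + 2·3^2 + 2·3 + 2 ↦ 4^(4 + 1) + 2·4^2 + 2·4 + 2|_4 = 1066 ⇒ 1065
(2) 1065|_4 = 4^(4 + 1) + 2·4^2 + 2·4 + 1 ↦ 5^(5 + 1) + 2·5^2 + 2·5 + 1|_5 = 15686 ⇒ 15685

12, 107, 1065, 15685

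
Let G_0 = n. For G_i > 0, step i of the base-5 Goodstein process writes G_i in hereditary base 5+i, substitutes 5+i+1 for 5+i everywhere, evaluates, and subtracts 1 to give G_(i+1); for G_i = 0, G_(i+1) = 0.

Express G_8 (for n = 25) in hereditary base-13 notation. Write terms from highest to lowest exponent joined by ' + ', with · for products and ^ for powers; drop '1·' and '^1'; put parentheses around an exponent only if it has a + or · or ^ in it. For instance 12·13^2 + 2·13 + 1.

4·13 + 10

base 5: 25 = 5^2; at 6: 6^2 = 36; next = 35
base 6: 35 = 5·6 + 5; at 7: 5·7 + 5 = 40; next = 39
base 7: 39 = 5·7 + 4; at 8: 5·8 + 4 = 44; next = 43
base 8: 43 = 5·8 + 3; at 9: 5·9 + 3 = 48; next = 47
base 9: 47 = 5·9 + 2; at 10: 5·10 + 2 = 52; next = 51
base 10: 51 = 5·10 + 1; at 11: 5·11 + 1 = 56; next = 55
base 11: 55 = 5·11; at 12: 5·12 = 60; next = 59
base 12: 59 = 4·12 + 11; at 13: 4·13 + 11 = 63; next = 62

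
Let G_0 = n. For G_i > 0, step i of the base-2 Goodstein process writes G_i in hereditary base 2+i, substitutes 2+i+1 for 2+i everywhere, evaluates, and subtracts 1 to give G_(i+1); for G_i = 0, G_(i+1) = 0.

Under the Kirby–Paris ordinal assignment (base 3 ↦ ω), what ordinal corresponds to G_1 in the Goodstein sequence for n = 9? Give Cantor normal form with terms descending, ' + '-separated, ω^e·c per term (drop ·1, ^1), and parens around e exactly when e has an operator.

G_0 = 9. HB_2(9) = 2^(2 + 1) + 1. Bump = 82. G_1 = 81.
G_1 = 81. HB_3(81) = 3^(3 + 1). Bump = 1024. G_2 = 1023.

ω^(ω + 1)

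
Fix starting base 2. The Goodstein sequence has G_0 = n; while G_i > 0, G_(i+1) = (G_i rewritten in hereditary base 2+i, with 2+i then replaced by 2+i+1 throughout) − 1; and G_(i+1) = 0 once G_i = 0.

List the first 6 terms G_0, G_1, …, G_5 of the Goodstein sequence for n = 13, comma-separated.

[0] 13 ≡ 2^(2 + 1) + 2^2 + 1 (base 2). Lift 3: 109. −1: 108.
[1] 108 ≡ 3^(3 + 1) + 3^3 (base 3). Lift 4: 1280. −1: 1279.
[2] 1279 ≡ 4^(4 + 1) + 3·4^3 + 3·4^2 + 3·4 + 3 (base 4). Lift 5: 16093. −1: 16092.
[3] 16092 ≡ 5^(5 + 1) + 3·5^3 + 3·5^2 + 3·5 + 2 (base 5). Lift 6: 280712. −1: 280711.
[4] 280711 ≡ 6^(6 + 1) + 3·6^3 + 3·6^2 + 3·6 + 1 (base 6). Lift 7: 5765999. −1: 5765998.

13, 108, 1279, 16092, 280711, 5765998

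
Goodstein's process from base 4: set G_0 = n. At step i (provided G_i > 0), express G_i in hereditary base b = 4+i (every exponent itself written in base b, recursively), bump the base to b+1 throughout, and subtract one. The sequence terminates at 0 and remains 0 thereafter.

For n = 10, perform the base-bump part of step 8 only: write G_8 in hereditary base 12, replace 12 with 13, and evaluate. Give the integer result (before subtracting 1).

10 —HB4→ 2·4 + 2 —bump→ 2·5 + 2 = 12 —(−1)→ 11
11 —HB5→ 2·5 + 1 —bump→ 2·6 + 1 = 13 —(−1)→ 12
12 —HB6→ 2·6 —bump→ 2·7 = 14 —(−1)→ 13
13 —HB7→ 7 + 6 —bump→ 8 + 6 = 14 —(−1)→ 13
13 —HB8→ 8 + 5 —bump→ 9 + 5 = 14 —(−1)→ 13
13 —HB9→ 9 + 4 —bump→ 10 + 4 = 14 —(−1)→ 13
13 —HB10→ 10 + 3 —bump→ 11 + 3 = 14 —(−1)→ 13
13 —HB11→ 11 + 2 —bump→ 12 + 2 = 14 —(−1)→ 13

14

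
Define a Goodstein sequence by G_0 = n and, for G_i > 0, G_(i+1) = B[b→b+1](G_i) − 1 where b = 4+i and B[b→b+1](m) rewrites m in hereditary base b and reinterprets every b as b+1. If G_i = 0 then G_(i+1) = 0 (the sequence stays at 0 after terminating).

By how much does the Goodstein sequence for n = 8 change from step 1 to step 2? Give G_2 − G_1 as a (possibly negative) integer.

step 0: 8 = 2·4; sub 5 for 4: 2·5; = 10; G_1 = 10−1 = 9
step 1: 9 = 5 + 4; sub 6 for 5: 6 + 4; = 10; G_2 = 10−1 = 9

0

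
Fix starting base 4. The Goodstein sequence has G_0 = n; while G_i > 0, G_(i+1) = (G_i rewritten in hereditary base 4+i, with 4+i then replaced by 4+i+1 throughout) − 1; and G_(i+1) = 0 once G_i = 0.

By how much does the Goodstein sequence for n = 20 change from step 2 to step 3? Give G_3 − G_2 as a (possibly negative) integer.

12

G_0 = 20. HB_4(20) = 4^2 + 4. Bump = 30. G_1 = 29.
G_1 = 29. HB_5(29) = 5^2 + 4. Bump = 40. G_2 = 39.
G_2 = 39. HB_6(39) = 6^2 + 3. Bump = 52. G_3 = 51.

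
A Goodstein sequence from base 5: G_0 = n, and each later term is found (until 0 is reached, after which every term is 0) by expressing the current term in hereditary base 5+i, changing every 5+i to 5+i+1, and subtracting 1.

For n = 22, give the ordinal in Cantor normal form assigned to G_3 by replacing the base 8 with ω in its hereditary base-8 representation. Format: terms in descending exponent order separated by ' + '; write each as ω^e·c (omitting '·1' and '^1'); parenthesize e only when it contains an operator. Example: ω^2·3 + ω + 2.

ω·3 + 7

[0] 22 ≡ 4·5 + 2 (base 5). Lift 6: 26. −1: 25.
[1] 25 ≡ 4·6 + 1 (base 6). Lift 7: 29. −1: 28.
[2] 28 ≡ 4·7 (base 7). Lift 8: 32. −1: 31.
[3] 31 ≡ 3·8 + 7 (base 8). Lift 9: 34. −1: 33.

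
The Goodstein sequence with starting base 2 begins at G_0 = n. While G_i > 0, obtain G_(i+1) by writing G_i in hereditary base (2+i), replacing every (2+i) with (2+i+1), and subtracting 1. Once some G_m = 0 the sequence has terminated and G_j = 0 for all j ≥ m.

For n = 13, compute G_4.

280711

base 2: 13 = 2^(2 + 1) + 2^2 + 1; at 3: 3^(3 + 1) + 3^3 + 1 = 109; next = 108
base 3: 108 = 3^(3 + 1) + 3^3; at 4: 4^(4 + 1) + 4^4 = 1280; next = 1279
base 4: 1279 = 4^(4 + 1) + 3·4^3 + 3·4^2 + 3·4 + 3; at 5: 5^(5 + 1) + 3·5^3 + 3·5^2 + 3·5 + 3 = 16093; next = 16092
base 5: 16092 = 5^(5 + 1) + 3·5^3 + 3·5^2 + 3·5 + 2; at 6: 6^(6 + 1) + 3·6^3 + 3·6^2 + 3·6 + 2 = 280712; next = 280711
base 6: 280711 = 6^(6 + 1) + 3·6^3 + 3·6^2 + 3·6 + 1; at 7: 7^(7 + 1) + 3·7^3 + 3·7^2 + 3·7 + 1 = 5765999; next = 5765998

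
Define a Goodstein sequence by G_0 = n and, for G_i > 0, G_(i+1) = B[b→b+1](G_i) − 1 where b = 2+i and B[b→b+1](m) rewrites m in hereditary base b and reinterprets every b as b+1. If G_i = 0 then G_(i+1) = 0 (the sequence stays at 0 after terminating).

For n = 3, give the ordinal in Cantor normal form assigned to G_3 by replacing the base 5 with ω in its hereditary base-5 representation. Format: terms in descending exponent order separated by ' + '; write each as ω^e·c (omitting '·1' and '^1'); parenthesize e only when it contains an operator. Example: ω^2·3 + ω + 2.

G_0=3  [base 2] 2 + 1  →[2↦3]→  3 + 1 = 4  −1 ⇒ G_1=3
G_1=3  [base 3] 3  →[3↦4]→  4 = 4  −1 ⇒ G_2=3
G_2=3  [base 4] 3  →[4↦5]→  3 = 3  −1 ⇒ G_3=2
G_3=2  [base 5] 2  →[5↦6]→  2 = 2  −1 ⇒ G_4=1

2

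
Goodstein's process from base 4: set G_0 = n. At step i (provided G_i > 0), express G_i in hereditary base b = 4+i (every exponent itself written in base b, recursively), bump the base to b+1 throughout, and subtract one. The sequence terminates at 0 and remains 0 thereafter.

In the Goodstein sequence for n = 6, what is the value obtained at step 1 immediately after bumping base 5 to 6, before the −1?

[0] 6 ≡ 4 + 2 (base 4). Lift 5: 7. −1: 6.
[1] 6 ≡ 5 + 1 (base 5). Lift 6: 7. −1: 6.

7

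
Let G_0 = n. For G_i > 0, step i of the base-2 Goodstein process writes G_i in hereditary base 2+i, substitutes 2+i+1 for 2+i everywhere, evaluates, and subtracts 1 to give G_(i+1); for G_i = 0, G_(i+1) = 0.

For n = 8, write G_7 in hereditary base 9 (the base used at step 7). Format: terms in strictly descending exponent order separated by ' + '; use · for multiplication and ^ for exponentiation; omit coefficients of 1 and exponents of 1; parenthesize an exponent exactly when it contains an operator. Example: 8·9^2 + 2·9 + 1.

8 —HB2→ 2^(2 + 1) —bump→ 3^(3 + 1) = 81 —(−1)→ 80
80 —HB3→ 2·3^3 + 2·3^2 + 2·3 + 2 —bump→ 2·4^4 + 2·4^2 + 2·4 + 2 = 554 —(−1)→ 553
553 —HB4→ 2·4^4 + 2·4^2 + 2·4 + 1 —bump→ 2·5^5 + 2·5^2 + 2·5 + 1 = 6311 —(−1)→ 6310
6310 —HB5→ 2·5^5 + 2·5^2 + 2·5 —bump→ 2·6^6 + 2·6^2 + 2·6 = 93396 —(−1)→ 93395
93395 —HB6→ 2·6^6 + 2·6^2 + 6 + 5 —bump→ 2·7^7 + 2·7^2 + 7 + 5 = 1647196 —(−1)→ 1647195
1647195 —HB7→ 2·7^7 + 2·7^2 + 7 + 4 —bump→ 2·8^8 + 2·8^2 + 8 + 4 = 33554572 —(−1)→ 33554571
33554571 —HB8→ 2·8^8 + 2·8^2 + 8 + 3 —bump→ 2·9^9 + 2·9^2 + 9 + 3 = 774841152 —(−1)→ 774841151
774841151 —HB9→ 2·9^9 + 2·9^2 + 9 + 2 —bump→ 2·10^10 + 2·10^2 + 10 + 2 = 20000000212 —(−1)→ 20000000211

2·9^9 + 2·9^2 + 9 + 2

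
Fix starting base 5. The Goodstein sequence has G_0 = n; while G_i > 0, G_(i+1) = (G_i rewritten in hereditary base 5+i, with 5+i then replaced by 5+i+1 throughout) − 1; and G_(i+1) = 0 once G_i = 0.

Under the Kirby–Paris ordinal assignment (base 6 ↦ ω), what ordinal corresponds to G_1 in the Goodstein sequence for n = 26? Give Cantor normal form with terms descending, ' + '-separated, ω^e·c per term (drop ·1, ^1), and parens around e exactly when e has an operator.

26 —HB5→ 5^2 + 1 —bump→ 6^2 + 1 = 37 —(−1)→ 36
36 —HB6→ 6^2 —bump→ 7^2 = 49 —(−1)→ 48

ω^2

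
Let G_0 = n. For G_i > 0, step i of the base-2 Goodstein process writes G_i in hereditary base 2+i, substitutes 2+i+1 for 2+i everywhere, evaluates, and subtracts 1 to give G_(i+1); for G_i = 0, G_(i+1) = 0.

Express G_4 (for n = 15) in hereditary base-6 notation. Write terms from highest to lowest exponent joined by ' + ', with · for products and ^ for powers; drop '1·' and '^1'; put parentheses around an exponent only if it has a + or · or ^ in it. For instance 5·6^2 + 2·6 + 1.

base 2: 15 = 2^(2 + 1) + 2^2 + 2 + 1; at 3: 3^(3 + 1) + 3^3 + 3 + 1 = 112; next = 111
base 3: 111 = 3^(3 + 1) + 3^3 + 3; at 4: 4^(4 + 1) + 4^4 + 4 = 1284; next = 1283
base 4: 1283 = 4^(4 + 1) + 4^4 + 3; at 5: 5^(5 + 1) + 5^5 + 3 = 18753; next = 18752
base 5: 18752 = 5^(5 + 1) + 5^5 + 2; at 6: 6^(6 + 1) + 6^6 + 2 = 326594; next = 326593
base 6: 326593 = 6^(6 + 1) + 6^6 + 1; at 7: 7^(7 + 1) + 7^7 + 1 = 6588345; next = 6588344

6^(6 + 1) + 6^6 + 1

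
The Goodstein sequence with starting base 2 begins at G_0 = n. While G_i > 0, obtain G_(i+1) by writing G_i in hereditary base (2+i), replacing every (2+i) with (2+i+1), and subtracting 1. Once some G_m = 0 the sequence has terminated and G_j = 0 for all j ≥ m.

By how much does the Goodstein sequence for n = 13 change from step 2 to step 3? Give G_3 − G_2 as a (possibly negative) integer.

14813

[0] 13 ≡ 2^(2 + 1) + 2^2 + 1 (base 2). Lift 3: 109. −1: 108.
[1] 108 ≡ 3^(3 + 1) + 3^3 (base 3). Lift 4: 1280. −1: 1279.
[2] 1279 ≡ 4^(4 + 1) + 3·4^3 + 3·4^2 + 3·4 + 3 (base 4). Lift 5: 16093. −1: 16092.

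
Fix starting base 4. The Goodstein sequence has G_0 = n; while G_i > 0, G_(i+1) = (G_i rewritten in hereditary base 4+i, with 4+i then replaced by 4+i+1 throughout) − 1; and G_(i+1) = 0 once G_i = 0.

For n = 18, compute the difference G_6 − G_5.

G_0=18  [base 4] 4^2 + 2  →[4↦5]→  5^2 + 2 = 27  −1 ⇒ G_1=26
G_1=26  [base 5] 5^2 + 1  →[5↦6]→  6^2 + 1 = 37  −1 ⇒ G_2=36
G_2=36  [base 6] 6^2  →[6↦7]→  7^2 = 49  −1 ⇒ G_3=48
G_3=48  [base 7] 6·7 + 6  →[7↦8]→  6·8 + 6 = 54  −1 ⇒ G_4=53
G_4=53  [base 8] 6·8 + 5  →[8↦9]→  6·9 + 5 = 59  −1 ⇒ G_5=58
G_5=58  [base 9] 6·9 + 4  →[9↦10]→  6·10 + 4 = 64  −1 ⇒ G_6=63

5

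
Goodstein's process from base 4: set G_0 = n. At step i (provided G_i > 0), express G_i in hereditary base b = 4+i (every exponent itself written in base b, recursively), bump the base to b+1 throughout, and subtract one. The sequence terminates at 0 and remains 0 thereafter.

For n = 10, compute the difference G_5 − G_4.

step 0: 10 = 2·4 + 2; sub 5 for 4: 2·5 + 2; = 12; G_1 = 12−1 = 11
step 1: 11 = 2·5 + 1; sub 6 for 5: 2·6 + 1; = 13; G_2 = 13−1 = 12
step 2: 12 = 2·6; sub 7 for 6: 2·7; = 14; G_3 = 14−1 = 13
step 3: 13 = 7 + 6; sub 8 for 7: 8 + 6; = 14; G_4 = 14−1 = 13
step 4: 13 = 8 + 5; sub 9 for 8: 9 + 5; = 14; G_5 = 14−1 = 13

0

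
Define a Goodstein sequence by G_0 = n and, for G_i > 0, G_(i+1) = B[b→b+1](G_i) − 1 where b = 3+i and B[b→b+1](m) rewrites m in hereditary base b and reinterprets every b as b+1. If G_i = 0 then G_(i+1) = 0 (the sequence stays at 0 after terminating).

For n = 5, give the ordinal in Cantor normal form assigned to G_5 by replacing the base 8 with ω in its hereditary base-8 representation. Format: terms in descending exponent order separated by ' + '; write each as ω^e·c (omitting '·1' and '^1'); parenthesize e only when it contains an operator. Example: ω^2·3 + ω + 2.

base 3: 5 = 3 + 2; at 4: 4 + 2 = 6; next = 5
base 4: 5 = 4 + 1; at 5: 5 + 1 = 6; next = 5
base 5: 5 = 5; at 6: 6 = 6; next = 5
base 6: 5 = 5; at 7: 5 = 5; next = 4
base 7: 4 = 4; at 8: 4 = 4; next = 3

3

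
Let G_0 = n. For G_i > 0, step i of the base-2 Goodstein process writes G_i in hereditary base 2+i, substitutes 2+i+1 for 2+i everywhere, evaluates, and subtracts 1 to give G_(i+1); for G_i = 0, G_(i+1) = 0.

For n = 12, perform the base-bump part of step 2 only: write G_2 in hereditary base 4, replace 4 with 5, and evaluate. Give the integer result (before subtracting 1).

15686

(0) 12|_2 = 2^(2 + 1) + 2^2 ↦ 3^(3 + 1) + 3^3|_3 = 108 ⇒ 107
(1) 107|_3 = 3^(3 + 1) + 2·3^2 + 2·3 + 2 ↦ 4^(4 + 1) + 2·4^2 + 2·4 + 2|_4 = 1066 ⇒ 1065
(2) 1065|_4 = 4^(4 + 1) + 2·4^2 + 2·4 + 1 ↦ 5^(5 + 1) + 2·5^2 + 2·5 + 1|_5 = 15686 ⇒ 15685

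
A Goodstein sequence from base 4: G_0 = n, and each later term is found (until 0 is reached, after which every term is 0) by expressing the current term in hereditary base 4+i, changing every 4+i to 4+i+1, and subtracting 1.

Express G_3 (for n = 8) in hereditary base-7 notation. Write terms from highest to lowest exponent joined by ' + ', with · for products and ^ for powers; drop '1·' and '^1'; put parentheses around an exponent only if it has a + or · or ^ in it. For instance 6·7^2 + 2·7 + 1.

base 4: 8 = 2·4; at 5: 2·5 = 10; next = 9
base 5: 9 = 5 + 4; at 6: 6 + 4 = 10; next = 9
base 6: 9 = 6 + 3; at 7: 7 + 3 = 10; next = 9

7 + 2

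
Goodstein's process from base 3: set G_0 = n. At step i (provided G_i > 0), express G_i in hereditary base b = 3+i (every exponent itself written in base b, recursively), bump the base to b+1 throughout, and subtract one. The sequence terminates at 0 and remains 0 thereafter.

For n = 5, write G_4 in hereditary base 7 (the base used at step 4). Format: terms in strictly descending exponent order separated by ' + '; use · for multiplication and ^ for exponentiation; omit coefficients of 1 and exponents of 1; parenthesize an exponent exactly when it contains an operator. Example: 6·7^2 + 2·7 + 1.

4

G_0=5  [base 3] 3 + 2  →[3↦4]→  4 + 2 = 6  −1 ⇒ G_1=5
G_1=5  [base 4] 4 + 1  →[4↦5]→  5 + 1 = 6  −1 ⇒ G_2=5
G_2=5  [base 5] 5  →[5↦6]→  6 = 6  −1 ⇒ G_3=5
G_3=5  [base 6] 5  →[6↦7]→  5 = 5  −1 ⇒ G_4=4
G_4=4  [base 7] 4  →[7↦8]→  4 = 4  −1 ⇒ G_5=3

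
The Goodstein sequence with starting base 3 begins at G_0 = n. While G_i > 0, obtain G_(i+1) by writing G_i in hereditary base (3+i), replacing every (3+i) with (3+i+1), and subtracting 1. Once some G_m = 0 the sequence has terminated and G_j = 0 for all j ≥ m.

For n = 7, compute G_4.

7 —HB3→ 2·3 + 1 —bump→ 2·4 + 1 = 9 —(−1)→ 8
8 —HB4→ 2·4 —bump→ 2·5 = 10 —(−1)→ 9
9 —HB5→ 5 + 4 —bump→ 6 + 4 = 10 —(−1)→ 9
9 —HB6→ 6 + 3 —bump→ 7 + 3 = 10 —(−1)→ 9

9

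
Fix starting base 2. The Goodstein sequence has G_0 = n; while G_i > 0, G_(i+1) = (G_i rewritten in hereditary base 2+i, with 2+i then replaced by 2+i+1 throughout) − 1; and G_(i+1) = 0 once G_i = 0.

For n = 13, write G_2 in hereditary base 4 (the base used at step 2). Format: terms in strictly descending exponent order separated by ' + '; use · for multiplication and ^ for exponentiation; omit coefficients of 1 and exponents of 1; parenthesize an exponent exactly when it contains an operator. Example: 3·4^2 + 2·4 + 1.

i=0: 13 = 2^(2 + 1) + 2^2 + 1 (b=2); 2→3: 3^(3 + 1) + 3^3 + 1 = 109; 109−1 = 108
i=1: 108 = 3^(3 + 1) + 3^3 (b=3); 3→4: 4^(4 + 1) + 4^4 = 1280; 1280−1 = 1279

4^(4 + 1) + 3·4^3 + 3·4^2 + 3·4 + 3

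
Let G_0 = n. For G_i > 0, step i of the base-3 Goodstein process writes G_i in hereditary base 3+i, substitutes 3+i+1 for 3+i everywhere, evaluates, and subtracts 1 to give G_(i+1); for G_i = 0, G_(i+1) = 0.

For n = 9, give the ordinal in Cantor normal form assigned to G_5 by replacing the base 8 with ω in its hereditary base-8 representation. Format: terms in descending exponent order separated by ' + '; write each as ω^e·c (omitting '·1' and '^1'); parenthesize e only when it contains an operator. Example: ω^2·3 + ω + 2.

i=0: 9 = 3^2 (b=3); 3→4: 4^2 = 16; 16−1 = 15
i=1: 15 = 3·4 + 3 (b=4); 4→5: 3·5 + 3 = 18; 18−1 = 17
i=2: 17 = 3·5 + 2 (b=5); 5→6: 3·6 + 2 = 20; 20−1 = 19
i=3: 19 = 3·6 + 1 (b=6); 6→7: 3·7 + 1 = 22; 22−1 = 21
i=4: 21 = 3·7 (b=7); 7→8: 3·8 = 24; 24−1 = 23
i=5: 23 = 2·8 + 7 (b=8); 8→9: 2·9 + 7 = 25; 25−1 = 24

ω·2 + 7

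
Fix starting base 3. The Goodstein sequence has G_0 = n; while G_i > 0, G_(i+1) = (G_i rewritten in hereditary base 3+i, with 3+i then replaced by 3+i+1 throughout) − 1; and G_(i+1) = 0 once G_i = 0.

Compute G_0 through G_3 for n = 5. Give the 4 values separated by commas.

base 3: 5 = 3 + 2; at 4: 4 + 2 = 6; next = 5
base 4: 5 = 4 + 1; at 5: 5 + 1 = 6; next = 5
base 5: 5 = 5; at 6: 6 = 6; next = 5

5, 5, 5, 5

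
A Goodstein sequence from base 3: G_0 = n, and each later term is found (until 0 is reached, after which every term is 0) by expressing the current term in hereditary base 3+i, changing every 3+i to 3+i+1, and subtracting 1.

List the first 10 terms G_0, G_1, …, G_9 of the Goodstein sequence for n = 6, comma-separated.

6, 7, 7, 7, 7, 7, 6, 5, 4, 3

base 3: 6 = 2·3; at 4: 2·4 = 8; next = 7
base 4: 7 = 4 + 3; at 5: 5 + 3 = 8; next = 7
base 5: 7 = 5 + 2; at 6: 6 + 2 = 8; next = 7
base 6: 7 = 6 + 1; at 7: 7 + 1 = 8; next = 7
base 7: 7 = 7; at 8: 8 = 8; next = 7
base 8: 7 = 7; at 9: 7 = 7; next = 6
base 9: 6 = 6; at 10: 6 = 6; next = 5
base 10: 5 = 5; at 11: 5 = 5; next = 4
base 11: 4 = 4; at 12: 4 = 4; next = 3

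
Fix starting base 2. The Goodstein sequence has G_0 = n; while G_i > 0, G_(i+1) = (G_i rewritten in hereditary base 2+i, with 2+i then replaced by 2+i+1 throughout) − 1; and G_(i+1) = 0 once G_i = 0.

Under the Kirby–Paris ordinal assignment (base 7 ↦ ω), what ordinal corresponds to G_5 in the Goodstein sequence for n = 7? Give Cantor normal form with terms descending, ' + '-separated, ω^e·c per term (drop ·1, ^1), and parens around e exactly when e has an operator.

step 0: 7 = 2^2 + 2 + 1; sub 3 for 2: 3^3 + 3 + 1; = 31; G_1 = 31−1 = 30
step 1: 30 = 3^3 + 3; sub 4 for 3: 4^4 + 4; = 260; G_2 = 260−1 = 259
step 2: 259 = 4^4 + 3; sub 5 for 4: 5^5 + 3; = 3128; G_3 = 3128−1 = 3127
step 3: 3127 = 5^5 + 2; sub 6 for 5: 6^6 + 2; = 46658; G_4 = 46658−1 = 46657
step 4: 46657 = 6^6 + 1; sub 7 for 6: 7^7 + 1; = 823544; G_5 = 823544−1 = 823543
step 5: 823543 = 7^7; sub 8 for 7: 8^8; = 16777216; G_6 = 16777216−1 = 16777215

ω^ω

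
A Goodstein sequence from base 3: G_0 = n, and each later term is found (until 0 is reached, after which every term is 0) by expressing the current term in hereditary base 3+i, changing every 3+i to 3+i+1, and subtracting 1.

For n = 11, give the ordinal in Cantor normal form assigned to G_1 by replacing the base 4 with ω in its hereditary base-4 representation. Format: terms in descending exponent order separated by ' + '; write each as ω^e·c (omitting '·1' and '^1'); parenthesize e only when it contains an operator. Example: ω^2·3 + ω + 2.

ω^2 + 1

G_0=11  [base 3] 3^2 + 2  →[3↦4]→  4^2 + 2 = 18  −1 ⇒ G_1=17
G_1=17  [base 4] 4^2 + 1  →[4↦5]→  5^2 + 1 = 26  −1 ⇒ G_2=25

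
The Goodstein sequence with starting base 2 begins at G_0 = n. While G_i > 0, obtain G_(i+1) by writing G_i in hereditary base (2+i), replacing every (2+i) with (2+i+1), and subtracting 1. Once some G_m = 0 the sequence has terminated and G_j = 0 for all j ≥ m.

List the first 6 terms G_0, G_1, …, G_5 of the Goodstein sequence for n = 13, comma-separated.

step 0: 13 = 2^(2 + 1) + 2^2 + 1; sub 3 for 2: 3^(3 + 1) + 3^3 + 1; = 109; G_1 = 109−1 = 108
step 1: 108 = 3^(3 + 1) + 3^3; sub 4 for 3: 4^(4 + 1) + 4^4; = 1280; G_2 = 1280−1 = 1279
step 2: 1279 = 4^(4 + 1) + 3·4^3 + 3·4^2 + 3·4 + 3; sub 5 for 4: 5^(5 + 1) + 3·5^3 + 3·5^2 + 3·5 + 3; = 16093; G_3 = 16093−1 = 16092
step 3: 16092 = 5^(5 + 1) + 3·5^3 + 3·5^2 + 3·5 + 2; sub 6 for 5: 6^(6 + 1) + 3·6^3 + 3·6^2 + 3·6 + 2; = 280712; G_4 = 280712−1 = 280711
step 4: 280711 = 6^(6 + 1) + 3·6^3 + 3·6^2 + 3·6 + 1; sub 7 for 6: 7^(7 + 1) + 3·7^3 + 3·7^2 + 3·7 + 1; = 5765999; G_5 = 5765999−1 = 5765998

13, 108, 1279, 16092, 280711, 5765998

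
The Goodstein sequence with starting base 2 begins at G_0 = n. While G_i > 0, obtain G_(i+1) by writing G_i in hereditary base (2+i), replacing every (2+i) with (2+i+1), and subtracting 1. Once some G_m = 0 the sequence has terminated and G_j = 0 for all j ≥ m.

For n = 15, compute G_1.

step 0: 15 = 2^(2 + 1) + 2^2 + 2 + 1; sub 3 for 2: 3^(3 + 1) + 3^3 + 3 + 1; = 112; G_1 = 112−1 = 111
step 1: 111 = 3^(3 + 1) + 3^3 + 3; sub 4 for 3: 4^(4 + 1) + 4^4 + 4; = 1284; G_2 = 1284−1 = 1283

111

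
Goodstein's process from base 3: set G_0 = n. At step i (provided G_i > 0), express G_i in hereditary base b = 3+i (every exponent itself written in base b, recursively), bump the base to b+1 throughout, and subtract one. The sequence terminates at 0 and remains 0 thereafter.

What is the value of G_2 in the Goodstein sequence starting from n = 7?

base 3: 7 = 2·3 + 1; at 4: 2·4 + 1 = 9; next = 8
base 4: 8 = 2·4; at 5: 2·5 = 10; next = 9
base 5: 9 = 5 + 4; at 6: 6 + 4 = 10; next = 9

9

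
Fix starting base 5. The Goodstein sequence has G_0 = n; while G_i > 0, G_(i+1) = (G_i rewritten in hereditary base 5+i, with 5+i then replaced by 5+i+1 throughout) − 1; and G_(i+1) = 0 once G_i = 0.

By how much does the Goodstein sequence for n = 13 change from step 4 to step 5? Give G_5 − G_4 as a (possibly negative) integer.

(0) 13|_5 = 2·5 + 3 ↦ 2·6 + 3|_6 = 15 ⇒ 14
(1) 14|_6 = 2·6 + 2 ↦ 2·7 + 2|_7 = 16 ⇒ 15
(2) 15|_7 = 2·7 + 1 ↦ 2·8 + 1|_8 = 17 ⇒ 16
(3) 16|_8 = 2·8 ↦ 2·9|_9 = 18 ⇒ 17
(4) 17|_9 = 9 + 8 ↦ 10 + 8|_10 = 18 ⇒ 17

0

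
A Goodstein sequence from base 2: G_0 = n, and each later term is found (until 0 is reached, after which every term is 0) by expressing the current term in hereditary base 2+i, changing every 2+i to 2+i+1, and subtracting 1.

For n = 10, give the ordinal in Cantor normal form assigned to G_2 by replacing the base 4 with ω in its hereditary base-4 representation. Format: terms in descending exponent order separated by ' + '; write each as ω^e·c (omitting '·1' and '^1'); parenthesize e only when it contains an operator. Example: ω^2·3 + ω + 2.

base 2: 10 = 2^(2 + 1) + 2; at 3: 3^(3 + 1) + 3 = 84; next = 83
base 3: 83 = 3^(3 + 1) + 2; at 4: 4^(4 + 1) + 2 = 1026; next = 1025
base 4: 1025 = 4^(4 + 1) + 1; at 5: 5^(5 + 1) + 1 = 15626; next = 15625

ω^(ω + 1) + 1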